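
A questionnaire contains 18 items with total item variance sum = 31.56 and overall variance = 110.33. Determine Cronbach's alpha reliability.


alpha = (k/(k-1)) * (1 - sum(si^2)/s_total^2)
= (18/17) * (1 - 31.56/110.33)
alpha = 0.7559

0.7559


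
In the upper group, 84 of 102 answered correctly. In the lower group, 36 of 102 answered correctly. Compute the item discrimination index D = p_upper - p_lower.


p_upper = 84/102 = 0.8235
p_lower = 36/102 = 0.3529
D = 0.8235 - 0.3529 = 0.4706

0.4706


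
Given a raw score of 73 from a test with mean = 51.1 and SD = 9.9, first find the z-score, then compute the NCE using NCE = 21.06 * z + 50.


z = (X - mean) / SD = (73 - 51.1) / 9.9
z = 21.9 / 9.9
z = 2.2121
NCE = NCE = 21.06z + 50
Carry z at full precision (z = 21.9 / 9.9) into the conversion:
NCE = 21.06 * (21.9 / 9.9) + 50 = 461.214 / 9.9 + 50
NCE = 46.5873 + 50
NCE = 96.5873

96.5873


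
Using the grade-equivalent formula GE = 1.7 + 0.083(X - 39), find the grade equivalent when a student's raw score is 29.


raw - median = 29 - 39 = -10
slope * diff = 0.083 * -10 = -0.83
GE = 1.7 + -0.83
GE = 0.87

0.87


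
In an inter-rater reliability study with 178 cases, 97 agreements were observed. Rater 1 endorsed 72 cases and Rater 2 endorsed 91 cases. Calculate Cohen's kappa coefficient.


P_o = 97/178 = 0.544944
P_e = (72*91 + 106*87) / 31684 = 0.497854
kappa = (P_o - P_e) / (1 - P_e)
kappa = (0.544944 - 0.497854) / (1 - 0.497854)
kappa = 0.0938

0.0938


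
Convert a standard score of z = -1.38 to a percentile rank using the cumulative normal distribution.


CDF(z) = 0.5 * (1 + erf(z/sqrt(2)))
erf(-0.9758) = -0.8324
CDF = 0.0838
Percentile rank = 0.0838 * 100 = 8.38

8.38


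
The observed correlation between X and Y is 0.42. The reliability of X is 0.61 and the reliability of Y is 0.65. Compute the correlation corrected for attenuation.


r_corrected = rxy / sqrt(rxx * ryy)
= 0.42 / sqrt(0.61 * 0.65)
= 0.42 / sqrt(0.3965)
= 0.42 / 0.629682
r_corrected = 0.667

0.667


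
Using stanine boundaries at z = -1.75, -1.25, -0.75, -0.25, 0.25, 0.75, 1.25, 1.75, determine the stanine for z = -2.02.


Stanine boundaries: [-1.75, -1.25, -0.75, -0.25, 0.25, 0.75, 1.25, 1.75]
z = -2.02
Check each boundary:
  z < -1.75
  z < -1.25
  z < -0.75
  z < -0.25
  z < 0.25
  z < 0.75
  z < 1.25
  z < 1.75
Highest qualifying boundary gives stanine = 1

1


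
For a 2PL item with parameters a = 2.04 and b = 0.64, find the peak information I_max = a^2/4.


For 2PL, max info at theta = b = 0.64
I_max = a^2 / 4 = 2.04^2 / 4
= 4.1616 / 4
I_max = 1.0404

1.0404


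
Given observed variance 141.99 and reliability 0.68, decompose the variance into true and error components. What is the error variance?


var_true = rxx * var_obs = 0.68 * 141.99 = 96.5532
var_error = var_obs - var_true
var_error = 141.99 - 96.5532
var_error = 45.4368

45.4368


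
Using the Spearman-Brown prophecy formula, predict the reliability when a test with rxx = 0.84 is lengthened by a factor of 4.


r_new = (n * rxx) / (1 + (n-1) * rxx)
r_new = (4 * 0.84) / (1 + 3 * 0.84)
r_new = 3.36 / 3.52
r_new = 0.9545

0.9545


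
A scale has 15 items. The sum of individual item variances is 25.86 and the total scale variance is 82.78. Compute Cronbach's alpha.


alpha = (k/(k-1)) * (1 - sum(si^2)/s_total^2)
= (15/14) * (1 - 25.86/82.78)
alpha = 0.7367

0.7367


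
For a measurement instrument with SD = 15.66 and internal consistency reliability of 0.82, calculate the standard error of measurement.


SEM = SD * sqrt(1 - rxx)
SEM = 15.66 * sqrt(1 - 0.82)
SEM = 15.66 * sqrt(0.18) = 15.66 * 0.424264
SEM = 6.644

6.644


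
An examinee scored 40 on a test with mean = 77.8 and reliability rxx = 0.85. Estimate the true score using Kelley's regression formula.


T_est = rxx * X + (1 - rxx) * mean
T_est = 0.85 * 40 + 0.15 * 77.8
T_est = 34.0 + 11.67
T_est = 45.67

45.67


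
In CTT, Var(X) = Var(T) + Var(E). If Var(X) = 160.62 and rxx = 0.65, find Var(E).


var_true = rxx * var_obs = 0.65 * 160.62 = 104.403
var_error = var_obs - var_true
var_error = 160.62 - 104.403
var_error = 56.217

56.217


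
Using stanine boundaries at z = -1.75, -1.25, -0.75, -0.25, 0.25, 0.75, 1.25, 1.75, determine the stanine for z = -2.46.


Stanine boundaries: [-1.75, -1.25, -0.75, -0.25, 0.25, 0.75, 1.25, 1.75]
z = -2.46
Check each boundary:
  z < -1.75
  z < -1.25
  z < -0.75
  z < -0.25
  z < 0.25
  z < 0.75
  z < 1.25
  z < 1.75
Highest qualifying boundary gives stanine = 1

1


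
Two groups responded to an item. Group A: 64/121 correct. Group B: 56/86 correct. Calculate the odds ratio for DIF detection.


Odds_A = 64/57 = 1.1228
Odds_B = 56/30 = 1.8667
OR = Odds_A / Odds_B = 1.1228 / 1.8667
Exactly, OR = (64 * 30) / (57 * 56) = 1920 / 3192
OR = 0.6015

0.6015


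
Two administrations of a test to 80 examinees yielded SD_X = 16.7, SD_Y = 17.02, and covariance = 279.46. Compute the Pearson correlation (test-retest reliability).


r = cov(X,Y) / (SD_X * SD_Y)
r = 279.46 / (16.7 * 17.02)
r = 279.46 / 284.234
r = 0.9832

0.9832


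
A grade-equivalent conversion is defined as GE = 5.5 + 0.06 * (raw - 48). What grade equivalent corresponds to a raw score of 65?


raw - median = 65 - 48 = 17
slope * diff = 0.06 * 17 = 1.02
GE = 5.5 + 1.02
GE = 6.52

6.52


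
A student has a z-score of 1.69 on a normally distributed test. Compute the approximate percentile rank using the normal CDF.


CDF(z) = 0.5 * (1 + erf(z/sqrt(2)))
erf(1.195) = 0.909
CDF = 0.9545
Percentile rank = 0.9545 * 100 = 95.45

95.45


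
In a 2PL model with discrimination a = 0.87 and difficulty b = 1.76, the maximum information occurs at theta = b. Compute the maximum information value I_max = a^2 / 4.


For 2PL, max info at theta = b = 1.76
I_max = a^2 / 4 = 0.87^2 / 4
= 0.7569 / 4
I_max = 0.1892

0.1892


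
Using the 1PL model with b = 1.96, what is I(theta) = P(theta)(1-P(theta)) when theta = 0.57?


P = 1/(1+exp(-(0.57-1.96))) = 0.1994
I = P*(1-P) = 0.1994 * 0.8006
I = 0.1596

0.1596


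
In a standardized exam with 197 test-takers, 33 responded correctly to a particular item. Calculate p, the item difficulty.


Item difficulty p = number correct / total examinees
p = 33 / 197
p = 0.1675

0.1675


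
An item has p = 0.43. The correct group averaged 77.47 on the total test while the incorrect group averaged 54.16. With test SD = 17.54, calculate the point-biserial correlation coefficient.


q = 1 - p = 0.57
rpb = ((M1 - M0) / SD) * sqrt(p * q)
rpb = ((77.47 - 54.16) / 17.54) * sqrt(0.43 * 0.57)
rpb = 0.6579

0.6579


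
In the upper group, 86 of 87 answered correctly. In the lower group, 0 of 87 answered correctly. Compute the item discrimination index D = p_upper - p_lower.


p_upper = 86/87 = 0.9885
p_lower = 0/87 = 0.0
D = 0.9885 - 0.0 = 0.9885

0.9885


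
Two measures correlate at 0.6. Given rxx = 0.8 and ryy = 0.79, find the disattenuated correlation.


r_corrected = rxy / sqrt(rxx * ryy)
= 0.6 / sqrt(0.8 * 0.79)
= 0.6 / sqrt(0.632)
= 0.6 / 0.794984
r_corrected = 0.7547

0.7547


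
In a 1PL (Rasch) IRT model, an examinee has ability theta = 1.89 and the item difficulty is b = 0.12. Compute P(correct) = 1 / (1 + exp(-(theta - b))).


theta - b = 1.89 - 0.12 = 1.77
exp(-(theta - b)) = exp(-1.77) = 0.1703
P = 1 / (1 + 0.1703)
P = 0.8545

0.8545


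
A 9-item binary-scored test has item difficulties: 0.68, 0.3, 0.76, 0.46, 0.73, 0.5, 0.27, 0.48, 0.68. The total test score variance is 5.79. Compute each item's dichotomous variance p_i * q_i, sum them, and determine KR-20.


For each item, compute p_i * q_i:
  Item 1: 0.68 * 0.32 = 0.2176
  Item 2: 0.3 * 0.7 = 0.21
  Item 3: 0.76 * 0.24 = 0.1824
  Item 4: 0.46 * 0.54 = 0.2484
  Item 5: 0.73 * 0.27 = 0.1971
  Item 6: 0.5 * 0.5 = 0.25
  Item 7: 0.27 * 0.73 = 0.1971
  Item 8: 0.48 * 0.52 = 0.2496
  Item 9: 0.68 * 0.32 = 0.2176
Sum(p_i * q_i) = 0.2176 + 0.21 + 0.1824 + 0.2484 + 0.1971 + 0.25 + 0.1971 + 0.2496 + 0.2176 = 1.9698
KR-20 = (k/(k-1)) * (1 - Sum(p_i*q_i) / Var_total)
= (9/8) * (1 - 1.9698/5.79)
= 1.125 * 0.6598
KR-20 = 0.7423

0.7423


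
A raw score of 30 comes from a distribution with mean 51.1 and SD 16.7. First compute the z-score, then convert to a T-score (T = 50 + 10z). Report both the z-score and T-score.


z = (X - mean) / SD = (30 - 51.1) / 16.7
z = -21.1 / 16.7
z = -1.2635
T-score = T = 50 + 10z
Carry z at full precision (z = -21.1 / 16.7) into the conversion:
T-score = 50 + 10 * (-21.1 / 16.7) = 50 + -211 / 16.7
T-score = 50 + -12.6347
T-score = 37.3653

37.3653


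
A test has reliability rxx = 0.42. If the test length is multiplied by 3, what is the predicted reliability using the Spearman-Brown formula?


r_new = (n * rxx) / (1 + (n-1) * rxx)
r_new = (3 * 0.42) / (1 + 2 * 0.42)
r_new = 1.26 / 1.84
r_new = 0.6848

0.6848


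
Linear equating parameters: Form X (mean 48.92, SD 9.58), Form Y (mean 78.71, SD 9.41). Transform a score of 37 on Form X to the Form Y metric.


slope = SD_Y / SD_X = 9.41 / 9.58 ~ 0.9823
intercept = mean_Y - slope * mean_X = 78.71 - (9.41 / 9.58) * 48.92 ~ 30.6581
Y = slope * X + intercept. To avoid rounding drift from the rounded slope/intercept, evaluate the equivalent form Y = mean_Y + SD_Y * (X - mean_X) / SD_X at full precision:
Y = 78.71 + 9.41 * (37 - 48.92) / 9.58
Y = 78.71 - 9.41 * 11.92 / 9.58
Y = 78.71 - 112.1672 / 9.58
Y = 78.71 - 11.7085
Y = 67.0015

67.0015


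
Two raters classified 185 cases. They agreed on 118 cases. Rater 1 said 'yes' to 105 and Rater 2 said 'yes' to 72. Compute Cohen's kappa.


P_o = 118/185 = 0.637838
P_e = (105*72 + 80*113) / 34225 = 0.485026
kappa = (P_o - P_e) / (1 - P_e)
kappa = (0.637838 - 0.485026) / (1 - 0.485026)
kappa = 0.2967

0.2967


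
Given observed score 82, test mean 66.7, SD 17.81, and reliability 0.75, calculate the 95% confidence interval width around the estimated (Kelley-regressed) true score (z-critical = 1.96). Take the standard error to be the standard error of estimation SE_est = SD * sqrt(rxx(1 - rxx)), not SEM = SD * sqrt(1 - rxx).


True score estimate = 0.75*82 + 0.25*66.7 = 78.175
SE_est = SD * sqrt(rxx * (1 - rxx)) = 17.81 * sqrt(0.75 * 0.25) = 17.81 * sqrt(0.1875) = 7.711956
CI = T_est +/- z * SE_est, so width = 2 * z * SE_est = 2 * 1.96 * 7.711956
Width = 30.2309

30.2309


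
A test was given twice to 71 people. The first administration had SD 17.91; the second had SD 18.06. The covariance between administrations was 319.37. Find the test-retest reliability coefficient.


r = cov(X,Y) / (SD_X * SD_Y)
r = 319.37 / (17.91 * 18.06)
r = 319.37 / 323.4546
r = 0.9874

0.9874


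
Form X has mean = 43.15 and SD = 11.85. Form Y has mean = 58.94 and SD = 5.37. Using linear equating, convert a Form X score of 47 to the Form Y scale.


slope = SD_Y / SD_X = 5.37 / 11.85 ~ 0.4532
intercept = mean_Y - slope * mean_X = 58.94 - (5.37 / 11.85) * 43.15 ~ 39.3859
Y = slope * X + intercept. To avoid rounding drift from the rounded slope/intercept, evaluate the equivalent form Y = mean_Y + SD_Y * (X - mean_X) / SD_X at full precision:
Y = 58.94 + 5.37 * (47 - 43.15) / 11.85
Y = 58.94 + 5.37 * 3.85 / 11.85
Y = 58.94 + 20.6745 / 11.85
Y = 58.94 + 1.7447
Y = 60.6847

60.6847


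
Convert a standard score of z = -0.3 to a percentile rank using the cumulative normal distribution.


CDF(z) = 0.5 * (1 + erf(z/sqrt(2)))
erf(-0.2121) = -0.2358
CDF = 0.3821
Percentile rank = 0.3821 * 100 = 38.21

38.21


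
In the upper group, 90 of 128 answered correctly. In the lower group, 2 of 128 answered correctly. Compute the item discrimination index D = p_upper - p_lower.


p_upper = 90/128 = 0.7031
p_lower = 2/128 = 0.0156
D = 0.7031 - 0.0156 = 0.6875

0.6875


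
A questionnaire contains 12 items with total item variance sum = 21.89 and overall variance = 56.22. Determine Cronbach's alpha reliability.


alpha = (k/(k-1)) * (1 - sum(si^2)/s_total^2)
= (12/11) * (1 - 21.89/56.22)
alpha = 0.6661

0.6661


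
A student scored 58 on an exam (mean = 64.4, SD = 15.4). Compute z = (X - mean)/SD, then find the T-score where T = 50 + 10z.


z = (X - mean) / SD = (58 - 64.4) / 15.4
z = -6.4 / 15.4
z = -0.4156
T-score = T = 50 + 10z
Carry z at full precision (z = -6.4 / 15.4) into the conversion:
T-score = 50 + 10 * (-6.4 / 15.4) = 50 + -64 / 15.4
T-score = 50 + -4.1558
T-score = 45.8442

45.8442


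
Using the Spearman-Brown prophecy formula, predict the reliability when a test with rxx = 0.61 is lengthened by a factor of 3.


r_new = (n * rxx) / (1 + (n-1) * rxx)
r_new = (3 * 0.61) / (1 + 2 * 0.61)
r_new = 1.83 / 2.22
r_new = 0.8243

0.8243


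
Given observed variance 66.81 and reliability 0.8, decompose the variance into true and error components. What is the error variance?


var_true = rxx * var_obs = 0.8 * 66.81 = 53.448
var_error = var_obs - var_true
var_error = 66.81 - 53.448
var_error = 13.362

13.362


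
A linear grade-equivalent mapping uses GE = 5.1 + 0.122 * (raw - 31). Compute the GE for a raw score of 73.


raw - median = 73 - 31 = 42
slope * diff = 0.122 * 42 = 5.124
GE = 5.1 + 5.124
GE = 10.224

10.224


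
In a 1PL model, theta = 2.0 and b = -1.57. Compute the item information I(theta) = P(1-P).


P = 1/(1+exp(-(2.0--1.57))) = 0.9726
I = P*(1-P) = 0.9726 * 0.0274
I = 0.0266

0.0266


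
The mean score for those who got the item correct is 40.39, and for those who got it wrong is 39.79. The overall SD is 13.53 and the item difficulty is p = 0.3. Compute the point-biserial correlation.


q = 1 - p = 0.7
rpb = ((M1 - M0) / SD) * sqrt(p * q)
rpb = ((40.39 - 39.79) / 13.53) * sqrt(0.3 * 0.7)
rpb = 0.0203

0.0203


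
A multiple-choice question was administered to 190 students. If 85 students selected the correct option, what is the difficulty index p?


Item difficulty p = number correct / total examinees
p = 85 / 190
p = 0.4474

0.4474


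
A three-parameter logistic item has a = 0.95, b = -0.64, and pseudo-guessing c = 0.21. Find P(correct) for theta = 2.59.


logit = 0.95*(2.59 - -0.64) = 3.0685
P* = 1/(1 + exp(-3.0685)) = 0.9556
P = 0.21 + (1 - 0.21) * 0.9556
P = 0.9649

0.9649


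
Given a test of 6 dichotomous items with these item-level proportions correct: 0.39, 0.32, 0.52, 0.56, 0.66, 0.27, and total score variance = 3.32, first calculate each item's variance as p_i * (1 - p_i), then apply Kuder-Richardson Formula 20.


For each item, compute p_i * q_i:
  Item 1: 0.39 * 0.61 = 0.2379
  Item 2: 0.32 * 0.68 = 0.2176
  Item 3: 0.52 * 0.48 = 0.2496
  Item 4: 0.56 * 0.44 = 0.2464
  Item 5: 0.66 * 0.34 = 0.2244
  Item 6: 0.27 * 0.73 = 0.1971
Sum(p_i * q_i) = 0.2379 + 0.2176 + 0.2496 + 0.2464 + 0.2244 + 0.1971 = 1.373
KR-20 = (k/(k-1)) * (1 - Sum(p_i*q_i) / Var_total)
= (6/5) * (1 - 1.373/3.32)
= 1.2 * 0.5864
KR-20 = 0.7037

0.7037


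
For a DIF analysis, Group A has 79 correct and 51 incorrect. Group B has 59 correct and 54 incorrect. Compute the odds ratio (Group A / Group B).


Odds_A = 79/51 = 1.549
Odds_B = 59/54 = 1.0926
OR = Odds_A / Odds_B = 1.549 / 1.0926
Exactly, OR = (79 * 54) / (51 * 59) = 4266 / 3009
OR = 1.4177

1.4177


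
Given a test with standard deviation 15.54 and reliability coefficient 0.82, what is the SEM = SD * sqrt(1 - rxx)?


SEM = SD * sqrt(1 - rxx)
SEM = 15.54 * sqrt(1 - 0.82)
SEM = 15.54 * sqrt(0.18) = 15.54 * 0.424264
SEM = 6.5931

6.5931


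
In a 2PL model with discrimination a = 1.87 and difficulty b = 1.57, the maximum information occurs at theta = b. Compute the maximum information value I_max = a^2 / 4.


For 2PL, max info at theta = b = 1.57
I_max = a^2 / 4 = 1.87^2 / 4
= 3.4969 / 4
I_max = 0.8742

0.8742


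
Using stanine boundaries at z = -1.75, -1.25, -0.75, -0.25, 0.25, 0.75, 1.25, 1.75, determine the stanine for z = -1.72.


Stanine boundaries: [-1.75, -1.25, -0.75, -0.25, 0.25, 0.75, 1.25, 1.75]
z = -1.72
Check each boundary:
  z >= -1.75 -> could be stanine 2
  z < -1.25
  z < -0.75
  z < -0.25
  z < 0.25
  z < 0.75
  z < 1.25
  z < 1.75
Highest qualifying boundary gives stanine = 2

2


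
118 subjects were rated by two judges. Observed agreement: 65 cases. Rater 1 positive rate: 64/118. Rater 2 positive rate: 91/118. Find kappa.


P_o = 65/118 = 0.550847
P_e = (64*91 + 54*27) / 13924 = 0.522982
kappa = (P_o - P_e) / (1 - P_e)
kappa = (0.550847 - 0.522982) / (1 - 0.522982)
kappa = 0.0584

0.0584


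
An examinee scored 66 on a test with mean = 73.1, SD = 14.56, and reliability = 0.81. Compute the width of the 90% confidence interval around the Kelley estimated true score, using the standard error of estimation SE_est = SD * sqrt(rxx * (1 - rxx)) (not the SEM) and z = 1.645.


True score estimate = 0.81*66 + 0.19*73.1 = 67.349
SE_est = SD * sqrt(rxx * (1 - rxx)) = 14.56 * sqrt(0.81 * 0.19) = 14.56 * sqrt(0.1539) = 5.711901
CI = T_est +/- z * SE_est, so width = 2 * z * SE_est = 2 * 1.645 * 5.711901
Width = 18.7922

18.7922


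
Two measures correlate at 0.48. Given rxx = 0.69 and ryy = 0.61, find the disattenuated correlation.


r_corrected = rxy / sqrt(rxx * ryy)
= 0.48 / sqrt(0.69 * 0.61)
= 0.48 / sqrt(0.4209)
= 0.48 / 0.648768
r_corrected = 0.7399

0.7399


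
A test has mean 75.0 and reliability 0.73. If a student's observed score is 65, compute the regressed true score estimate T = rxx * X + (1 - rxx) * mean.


T_est = rxx * X + (1 - rxx) * mean
T_est = 0.73 * 65 + 0.27 * 75.0
T_est = 47.45 + 20.25
T_est = 67.7

67.7


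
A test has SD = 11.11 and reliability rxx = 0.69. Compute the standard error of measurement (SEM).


SEM = SD * sqrt(1 - rxx)
SEM = 11.11 * sqrt(1 - 0.69)
SEM = 11.11 * sqrt(0.31) = 11.11 * 0.556776
SEM = 6.1858

6.1858


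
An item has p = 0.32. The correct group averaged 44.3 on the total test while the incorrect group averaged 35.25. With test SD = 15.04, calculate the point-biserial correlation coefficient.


q = 1 - p = 0.68
rpb = ((M1 - M0) / SD) * sqrt(p * q)
rpb = ((44.3 - 35.25) / 15.04) * sqrt(0.32 * 0.68)
rpb = 0.2807

0.2807


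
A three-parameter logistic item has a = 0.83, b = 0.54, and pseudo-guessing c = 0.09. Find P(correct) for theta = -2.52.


logit = 0.83*(-2.52 - 0.54) = -2.5398
P* = 1/(1 + exp(--2.5398)) = 0.0731
P = 0.09 + (1 - 0.09) * 0.0731
P = 0.1565

0.1565


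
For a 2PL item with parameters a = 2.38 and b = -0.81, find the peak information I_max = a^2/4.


For 2PL, max info at theta = b = -0.81
I_max = a^2 / 4 = 2.38^2 / 4
= 5.6644 / 4
I_max = 1.4161

1.4161


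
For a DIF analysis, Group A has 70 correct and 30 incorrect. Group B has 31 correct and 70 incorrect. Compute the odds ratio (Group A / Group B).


Odds_A = 70/30 = 2.3333
Odds_B = 31/70 = 0.4429
OR = Odds_A / Odds_B = 2.3333 / 0.4429
Exactly, OR = (70 * 70) / (30 * 31) = 4900 / 930
OR = 5.2688

5.2688


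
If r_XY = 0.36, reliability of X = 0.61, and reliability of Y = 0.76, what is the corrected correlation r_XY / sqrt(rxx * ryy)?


r_corrected = rxy / sqrt(rxx * ryy)
= 0.36 / sqrt(0.61 * 0.76)
= 0.36 / sqrt(0.4636)
= 0.36 / 0.680882
r_corrected = 0.5287

0.5287


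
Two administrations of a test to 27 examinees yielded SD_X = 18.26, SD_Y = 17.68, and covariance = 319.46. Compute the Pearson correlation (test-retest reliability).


r = cov(X,Y) / (SD_X * SD_Y)
r = 319.46 / (18.26 * 17.68)
r = 319.46 / 322.8368
r = 0.9895

0.9895


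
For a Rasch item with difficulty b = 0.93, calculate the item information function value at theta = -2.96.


P = 1/(1+exp(-(-2.96-0.93))) = 0.02
I = P*(1-P) = 0.02 * 0.98
I = 0.0196

0.0196


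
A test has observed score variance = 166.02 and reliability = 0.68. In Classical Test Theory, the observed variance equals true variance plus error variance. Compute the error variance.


var_true = rxx * var_obs = 0.68 * 166.02 = 112.8936
var_error = var_obs - var_true
var_error = 166.02 - 112.8936
var_error = 53.1264

53.1264


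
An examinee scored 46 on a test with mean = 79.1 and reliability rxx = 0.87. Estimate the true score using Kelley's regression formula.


T_est = rxx * X + (1 - rxx) * mean
T_est = 0.87 * 46 + 0.13 * 79.1
T_est = 40.02 + 10.283
T_est = 50.303

50.303


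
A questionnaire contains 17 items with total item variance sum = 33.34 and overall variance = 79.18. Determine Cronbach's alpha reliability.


alpha = (k/(k-1)) * (1 - sum(si^2)/s_total^2)
= (17/16) * (1 - 33.34/79.18)
alpha = 0.6151

0.6151


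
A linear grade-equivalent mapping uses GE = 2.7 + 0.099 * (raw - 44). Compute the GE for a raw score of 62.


raw - median = 62 - 44 = 18
slope * diff = 0.099 * 18 = 1.782
GE = 2.7 + 1.782
GE = 4.482

4.482


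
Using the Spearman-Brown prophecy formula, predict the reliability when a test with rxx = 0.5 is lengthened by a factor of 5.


r_new = (n * rxx) / (1 + (n-1) * rxx)
r_new = (5 * 0.5) / (1 + 4 * 0.5)
r_new = 2.5 / 3.0
r_new = 0.8333

0.8333


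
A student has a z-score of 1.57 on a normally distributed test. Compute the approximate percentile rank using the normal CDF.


CDF(z) = 0.5 * (1 + erf(z/sqrt(2)))
erf(1.1102) = 0.8836
CDF = 0.9418
Percentile rank = 0.9418 * 100 = 94.18

94.18


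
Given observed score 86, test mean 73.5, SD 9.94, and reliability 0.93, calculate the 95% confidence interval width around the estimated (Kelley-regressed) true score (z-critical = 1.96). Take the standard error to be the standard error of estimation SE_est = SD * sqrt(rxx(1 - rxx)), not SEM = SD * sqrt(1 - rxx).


True score estimate = 0.93*86 + 0.07*73.5 = 85.125
SE_est = SD * sqrt(rxx * (1 - rxx)) = 9.94 * sqrt(0.93 * 0.07) = 9.94 * sqrt(0.0651) = 2.536161
CI = T_est +/- z * SE_est, so width = 2 * z * SE_est = 2 * 1.96 * 2.536161
Width = 9.9418

9.9418


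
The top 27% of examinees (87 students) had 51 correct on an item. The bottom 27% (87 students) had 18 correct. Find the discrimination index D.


p_upper = 51/87 = 0.5862
p_lower = 18/87 = 0.2069
D = 0.5862 - 0.2069 = 0.3793

0.3793


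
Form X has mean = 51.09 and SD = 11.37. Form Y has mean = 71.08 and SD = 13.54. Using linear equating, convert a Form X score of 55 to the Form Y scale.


slope = SD_Y / SD_X = 13.54 / 11.37 ~ 1.1909
intercept = mean_Y - slope * mean_X = 71.08 - (13.54 / 11.37) * 51.09 ~ 10.2393
Y = slope * X + intercept. To avoid rounding drift from the rounded slope/intercept, evaluate the equivalent form Y = mean_Y + SD_Y * (X - mean_X) / SD_X at full precision:
Y = 71.08 + 13.54 * (55 - 51.09) / 11.37
Y = 71.08 + 13.54 * 3.91 / 11.37
Y = 71.08 + 52.9414 / 11.37
Y = 71.08 + 4.6562
Y = 75.7362

75.7362


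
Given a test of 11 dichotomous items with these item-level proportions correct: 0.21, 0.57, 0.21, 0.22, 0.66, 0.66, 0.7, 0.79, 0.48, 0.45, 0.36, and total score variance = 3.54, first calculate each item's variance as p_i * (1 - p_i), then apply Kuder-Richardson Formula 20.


For each item, compute p_i * q_i:
  Item 1: 0.21 * 0.79 = 0.1659
  Item 2: 0.57 * 0.43 = 0.2451
  Item 3: 0.21 * 0.79 = 0.1659
  Item 4: 0.22 * 0.78 = 0.1716
  Item 5: 0.66 * 0.34 = 0.2244
  Item 6: 0.66 * 0.34 = 0.2244
  Item 7: 0.7 * 0.3 = 0.21
  Item 8: 0.79 * 0.21 = 0.1659
  Item 9: 0.48 * 0.52 = 0.2496
  Item 10: 0.45 * 0.55 = 0.2475
  Item 11: 0.36 * 0.64 = 0.2304
Sum(p_i * q_i) = 0.1659 + 0.2451 + 0.1659 + 0.1716 + 0.2244 + 0.2244 + 0.21 + 0.1659 + 0.2496 + 0.2475 + 0.2304 = 2.3007
KR-20 = (k/(k-1)) * (1 - Sum(p_i*q_i) / Var_total)
= (11/10) * (1 - 2.3007/3.54)
= 1.1 * 0.3501
KR-20 = 0.3851

0.3851


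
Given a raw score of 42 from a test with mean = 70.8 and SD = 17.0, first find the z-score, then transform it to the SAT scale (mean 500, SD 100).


z = (X - mean) / SD = (42 - 70.8) / 17.0
z = -28.8 / 17.0
z = -1.6941
SAT-scale = SAT = 500 + 100z
Carry z at full precision (z = -28.8 / 17.0) into the conversion:
SAT-scale = 500 + 100 * (-28.8 / 17.0) = 500 + -2880 / 17.0
SAT-scale = 500 + -169.4118
SAT-scale = 330.5882

330.5882


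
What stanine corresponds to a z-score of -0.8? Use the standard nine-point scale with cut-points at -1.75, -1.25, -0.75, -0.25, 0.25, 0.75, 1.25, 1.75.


Stanine boundaries: [-1.75, -1.25, -0.75, -0.25, 0.25, 0.75, 1.25, 1.75]
z = -0.8
Check each boundary:
  z >= -1.75 -> could be stanine 2
  z >= -1.25 -> could be stanine 3
  z < -0.75
  z < -0.25
  z < 0.25
  z < 0.75
  z < 1.25
  z < 1.75
Highest qualifying boundary gives stanine = 3

3


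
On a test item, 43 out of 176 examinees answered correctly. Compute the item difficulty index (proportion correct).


Item difficulty p = number correct / total examinees
p = 43 / 176
p = 0.2443

0.2443


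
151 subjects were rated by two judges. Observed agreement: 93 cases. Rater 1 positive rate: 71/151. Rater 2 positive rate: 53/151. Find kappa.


P_o = 93/151 = 0.615894
P_e = (71*53 + 80*98) / 22801 = 0.508881
kappa = (P_o - P_e) / (1 - P_e)
kappa = (0.615894 - 0.508881) / (1 - 0.508881)
kappa = 0.2179

0.2179


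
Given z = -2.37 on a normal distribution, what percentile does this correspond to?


CDF(z) = 0.5 * (1 + erf(z/sqrt(2)))
erf(-1.6758) = -0.9822
CDF = 0.0089
Percentile rank = 0.0089 * 100 = 0.89

0.89


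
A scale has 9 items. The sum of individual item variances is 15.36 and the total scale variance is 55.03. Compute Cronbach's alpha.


alpha = (k/(k-1)) * (1 - sum(si^2)/s_total^2)
= (9/8) * (1 - 15.36/55.03)
alpha = 0.811

0.811


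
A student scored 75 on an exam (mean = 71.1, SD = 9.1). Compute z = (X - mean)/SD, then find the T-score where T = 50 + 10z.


z = (X - mean) / SD = (75 - 71.1) / 9.1
z = 3.9 / 9.1
z = 0.4286
T-score = T = 50 + 10z
Carry z at full precision (z = 3.9 / 9.1) into the conversion:
T-score = 50 + 10 * (3.9 / 9.1) = 50 + 39 / 9.1
T-score = 50 + 4.2857
T-score = 54.2857

54.2857


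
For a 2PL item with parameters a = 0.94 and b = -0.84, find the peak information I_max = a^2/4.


For 2PL, max info at theta = b = -0.84
I_max = a^2 / 4 = 0.94^2 / 4
= 0.8836 / 4
I_max = 0.2209

0.2209


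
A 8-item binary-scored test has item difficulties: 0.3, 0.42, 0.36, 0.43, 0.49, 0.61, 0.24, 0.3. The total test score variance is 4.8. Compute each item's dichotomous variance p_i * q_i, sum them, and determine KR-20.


For each item, compute p_i * q_i:
  Item 1: 0.3 * 0.7 = 0.21
  Item 2: 0.42 * 0.58 = 0.2436
  Item 3: 0.36 * 0.64 = 0.2304
  Item 4: 0.43 * 0.57 = 0.2451
  Item 5: 0.49 * 0.51 = 0.2499
  Item 6: 0.61 * 0.39 = 0.2379
  Item 7: 0.24 * 0.76 = 0.1824
  Item 8: 0.3 * 0.7 = 0.21
Sum(p_i * q_i) = 0.21 + 0.2436 + 0.2304 + 0.2451 + 0.2499 + 0.2379 + 0.1824 + 0.21 = 1.8093
KR-20 = (k/(k-1)) * (1 - Sum(p_i*q_i) / Var_total)
= (8/7) * (1 - 1.8093/4.8)
= 1.1429 * 0.6231
KR-20 = 0.7121

0.7121


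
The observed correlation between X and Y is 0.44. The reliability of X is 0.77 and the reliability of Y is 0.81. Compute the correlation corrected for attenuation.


r_corrected = rxy / sqrt(rxx * ryy)
= 0.44 / sqrt(0.77 * 0.81)
= 0.44 / sqrt(0.6237)
= 0.44 / 0.789747
r_corrected = 0.5571

0.5571


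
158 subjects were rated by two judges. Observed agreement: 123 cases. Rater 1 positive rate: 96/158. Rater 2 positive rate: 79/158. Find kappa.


P_o = 123/158 = 0.778481
P_e = (96*79 + 62*79) / 24964 = 0.5
kappa = (P_o - P_e) / (1 - P_e)
kappa = (0.778481 - 0.5) / (1 - 0.5)
kappa = 0.557

0.557


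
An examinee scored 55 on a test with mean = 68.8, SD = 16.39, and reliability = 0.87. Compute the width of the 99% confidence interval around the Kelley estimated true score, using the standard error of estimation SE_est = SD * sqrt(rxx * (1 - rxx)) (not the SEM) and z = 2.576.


True score estimate = 0.87*55 + 0.13*68.8 = 56.794
SE_est = SD * sqrt(rxx * (1 - rxx)) = 16.39 * sqrt(0.87 * 0.13) = 16.39 * sqrt(0.1131) = 5.512013
CI = T_est +/- z * SE_est, so width = 2 * z * SE_est = 2 * 2.576 * 5.512013
Width = 28.3979

28.3979


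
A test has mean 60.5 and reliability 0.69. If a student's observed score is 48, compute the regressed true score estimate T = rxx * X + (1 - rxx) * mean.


T_est = rxx * X + (1 - rxx) * mean
T_est = 0.69 * 48 + 0.31 * 60.5
T_est = 33.12 + 18.755
T_est = 51.875

51.875


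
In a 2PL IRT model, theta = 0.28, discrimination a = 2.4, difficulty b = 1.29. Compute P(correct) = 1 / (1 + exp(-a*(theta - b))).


a*(theta - b) = 2.4 * (0.28 - 1.29) = -2.424
exp(--2.424) = 11.2909
P = 1 / (1 + 11.2909)
P = 0.0814

0.0814


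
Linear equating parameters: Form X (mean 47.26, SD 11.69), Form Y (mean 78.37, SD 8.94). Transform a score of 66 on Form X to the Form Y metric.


slope = SD_Y / SD_X = 8.94 / 11.69 ~ 0.7648
intercept = mean_Y - slope * mean_X = 78.37 - (8.94 / 11.69) * 47.26 ~ 42.2276
Y = slope * X + intercept. To avoid rounding drift from the rounded slope/intercept, evaluate the equivalent form Y = mean_Y + SD_Y * (X - mean_X) / SD_X at full precision:
Y = 78.37 + 8.94 * (66 - 47.26) / 11.69
Y = 78.37 + 8.94 * 18.74 / 11.69
Y = 78.37 + 167.5356 / 11.69
Y = 78.37 + 14.3315
Y = 92.7015

92.7015


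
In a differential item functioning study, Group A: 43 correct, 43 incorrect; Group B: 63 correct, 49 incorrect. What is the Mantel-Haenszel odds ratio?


Odds_A = 43/43 = 1.0
Odds_B = 63/49 = 1.2857
OR = Odds_A / Odds_B = 1.0 / 1.2857
Exactly, OR = (43 * 49) / (43 * 63) = 2107 / 2709
OR = 0.7778

0.7778


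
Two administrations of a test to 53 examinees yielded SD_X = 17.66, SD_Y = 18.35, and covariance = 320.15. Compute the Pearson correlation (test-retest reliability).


r = cov(X,Y) / (SD_X * SD_Y)
r = 320.15 / (17.66 * 18.35)
r = 320.15 / 324.061
r = 0.9879

0.9879


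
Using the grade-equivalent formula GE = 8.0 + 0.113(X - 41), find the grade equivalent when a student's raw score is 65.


raw - median = 65 - 41 = 24
slope * diff = 0.113 * 24 = 2.712
GE = 8.0 + 2.712
GE = 10.712

10.712


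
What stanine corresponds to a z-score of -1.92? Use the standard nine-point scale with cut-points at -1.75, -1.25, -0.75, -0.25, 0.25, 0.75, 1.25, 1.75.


Stanine boundaries: [-1.75, -1.25, -0.75, -0.25, 0.25, 0.75, 1.25, 1.75]
z = -1.92
Check each boundary:
  z < -1.75
  z < -1.25
  z < -0.75
  z < -0.25
  z < 0.25
  z < 0.75
  z < 1.25
  z < 1.75
Highest qualifying boundary gives stanine = 1

1


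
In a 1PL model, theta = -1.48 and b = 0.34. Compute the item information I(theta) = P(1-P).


P = 1/(1+exp(-(-1.48-0.34))) = 0.1394
I = P*(1-P) = 0.1394 * 0.8606
I = 0.12

0.12


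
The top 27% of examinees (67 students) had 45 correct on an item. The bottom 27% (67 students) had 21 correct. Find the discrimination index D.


p_upper = 45/67 = 0.6716
p_lower = 21/67 = 0.3134
D = 0.6716 - 0.3134 = 0.3582

0.3582


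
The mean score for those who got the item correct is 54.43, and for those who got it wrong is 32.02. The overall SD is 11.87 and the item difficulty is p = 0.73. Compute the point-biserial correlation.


q = 1 - p = 0.27
rpb = ((M1 - M0) / SD) * sqrt(p * q)
rpb = ((54.43 - 32.02) / 11.87) * sqrt(0.73 * 0.27)
rpb = 0.8382

0.8382


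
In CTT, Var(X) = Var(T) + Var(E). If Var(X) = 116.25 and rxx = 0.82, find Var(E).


var_true = rxx * var_obs = 0.82 * 116.25 = 95.325
var_error = var_obs - var_true
var_error = 116.25 - 95.325
var_error = 20.925

20.925


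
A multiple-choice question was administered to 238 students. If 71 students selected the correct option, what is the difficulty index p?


Item difficulty p = number correct / total examinees
p = 71 / 238
p = 0.2983

0.2983


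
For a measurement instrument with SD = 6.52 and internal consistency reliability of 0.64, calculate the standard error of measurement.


SEM = SD * sqrt(1 - rxx)
SEM = 6.52 * sqrt(1 - 0.64)
SEM = 6.52 * sqrt(0.36) = 6.52 * 0.6
SEM = 3.912

3.912


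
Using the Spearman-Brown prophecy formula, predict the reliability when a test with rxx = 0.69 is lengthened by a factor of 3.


r_new = (n * rxx) / (1 + (n-1) * rxx)
r_new = (3 * 0.69) / (1 + 2 * 0.69)
r_new = 2.07 / 2.38
r_new = 0.8697

0.8697


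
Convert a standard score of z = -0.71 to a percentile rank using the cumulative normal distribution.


CDF(z) = 0.5 * (1 + erf(z/sqrt(2)))
erf(-0.502) = -0.5223
CDF = 0.2389
Percentile rank = 0.2389 * 100 = 23.89

23.89


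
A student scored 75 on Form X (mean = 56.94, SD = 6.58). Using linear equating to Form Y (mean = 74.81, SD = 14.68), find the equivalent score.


slope = SD_Y / SD_X = 14.68 / 6.58 ~ 2.231
intercept = mean_Y - slope * mean_X = 74.81 - (14.68 / 6.58) * 56.94 ~ -52.2233
Y = slope * X + intercept. To avoid rounding drift from the rounded slope/intercept, evaluate the equivalent form Y = mean_Y + SD_Y * (X - mean_X) / SD_X at full precision:
Y = 74.81 + 14.68 * (75 - 56.94) / 6.58
Y = 74.81 + 14.68 * 18.06 / 6.58
Y = 74.81 + 265.1208 / 6.58
Y = 74.81 + 40.2919
Y = 115.1019

115.1019


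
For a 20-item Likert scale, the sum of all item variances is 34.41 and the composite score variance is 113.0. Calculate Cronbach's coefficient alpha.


alpha = (k/(k-1)) * (1 - sum(si^2)/s_total^2)
= (20/19) * (1 - 34.41/113.0)
alpha = 0.7321

0.7321


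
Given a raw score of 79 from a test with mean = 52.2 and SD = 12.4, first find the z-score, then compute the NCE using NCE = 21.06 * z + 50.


z = (X - mean) / SD = (79 - 52.2) / 12.4
z = 26.8 / 12.4
z = 2.1613
NCE = NCE = 21.06z + 50
Carry z at full precision (z = 26.8 / 12.4) into the conversion:
NCE = 21.06 * (26.8 / 12.4) + 50 = 564.408 / 12.4 + 50
NCE = 45.5168 + 50
NCE = 95.5168

95.5168


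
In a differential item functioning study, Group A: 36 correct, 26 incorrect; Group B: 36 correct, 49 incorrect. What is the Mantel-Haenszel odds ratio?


Odds_A = 36/26 = 1.3846
Odds_B = 36/49 = 0.7347
OR = Odds_A / Odds_B = 1.3846 / 0.7347
Exactly, OR = (36 * 49) / (26 * 36) = 1764 / 936
OR = 1.8846

1.8846


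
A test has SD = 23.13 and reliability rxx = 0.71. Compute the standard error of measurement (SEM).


SEM = SD * sqrt(1 - rxx)
SEM = 23.13 * sqrt(1 - 0.71)
SEM = 23.13 * sqrt(0.29) = 23.13 * 0.538516
SEM = 12.4559

12.4559


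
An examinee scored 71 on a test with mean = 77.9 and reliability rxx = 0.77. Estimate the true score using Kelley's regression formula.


T_est = rxx * X + (1 - rxx) * mean
T_est = 0.77 * 71 + 0.23 * 77.9
T_est = 54.67 + 17.917
T_est = 72.587

72.587


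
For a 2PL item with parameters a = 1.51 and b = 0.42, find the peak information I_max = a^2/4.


For 2PL, max info at theta = b = 0.42
I_max = a^2 / 4 = 1.51^2 / 4
= 2.2801 / 4
I_max = 0.57

0.57


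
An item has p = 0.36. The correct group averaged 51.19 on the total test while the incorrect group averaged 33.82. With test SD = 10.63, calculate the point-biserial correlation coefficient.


q = 1 - p = 0.64
rpb = ((M1 - M0) / SD) * sqrt(p * q)
rpb = ((51.19 - 33.82) / 10.63) * sqrt(0.36 * 0.64)
rpb = 0.7843

0.7843


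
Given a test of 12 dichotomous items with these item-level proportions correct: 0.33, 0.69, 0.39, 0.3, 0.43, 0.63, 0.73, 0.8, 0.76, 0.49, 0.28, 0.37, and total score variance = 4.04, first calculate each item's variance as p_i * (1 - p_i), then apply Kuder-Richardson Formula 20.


For each item, compute p_i * q_i:
  Item 1: 0.33 * 0.67 = 0.2211
  Item 2: 0.69 * 0.31 = 0.2139
  Item 3: 0.39 * 0.61 = 0.2379
  Item 4: 0.3 * 0.7 = 0.21
  Item 5: 0.43 * 0.57 = 0.2451
  Item 6: 0.63 * 0.37 = 0.2331
  Item 7: 0.73 * 0.27 = 0.1971
  Item 8: 0.8 * 0.2 = 0.16
  Item 9: 0.76 * 0.24 = 0.1824
  Item 10: 0.49 * 0.51 = 0.2499
  Item 11: 0.28 * 0.72 = 0.2016
  Item 12: 0.37 * 0.63 = 0.2331
Sum(p_i * q_i) = 0.2211 + 0.2139 + 0.2379 + 0.21 + 0.2451 + 0.2331 + 0.1971 + 0.16 + 0.1824 + 0.2499 + 0.2016 + 0.2331 = 2.5852
KR-20 = (k/(k-1)) * (1 - Sum(p_i*q_i) / Var_total)
= (12/11) * (1 - 2.5852/4.04)
= 1.0909 * 0.3601
KR-20 = 0.3928

0.3928


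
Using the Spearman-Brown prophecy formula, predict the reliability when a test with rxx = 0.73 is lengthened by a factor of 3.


r_new = (n * rxx) / (1 + (n-1) * rxx)
r_new = (3 * 0.73) / (1 + 2 * 0.73)
r_new = 2.19 / 2.46
r_new = 0.8902

0.8902


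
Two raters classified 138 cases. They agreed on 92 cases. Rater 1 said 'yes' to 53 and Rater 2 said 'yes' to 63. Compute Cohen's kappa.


P_o = 92/138 = 0.666667
P_e = (53*63 + 85*75) / 19044 = 0.510082
kappa = (P_o - P_e) / (1 - P_e)
kappa = (0.666667 - 0.510082) / (1 - 0.510082)
kappa = 0.3196

0.3196


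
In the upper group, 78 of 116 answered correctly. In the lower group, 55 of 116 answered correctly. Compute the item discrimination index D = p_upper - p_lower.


p_upper = 78/116 = 0.6724
p_lower = 55/116 = 0.4741
D = 0.6724 - 0.4741 = 0.1983

0.1983


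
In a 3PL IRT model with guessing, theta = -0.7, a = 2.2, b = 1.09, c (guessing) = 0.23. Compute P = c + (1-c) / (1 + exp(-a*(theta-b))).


logit = 2.2*(-0.7 - 1.09) = -3.938
P* = 1/(1 + exp(--3.938)) = 0.0191
P = 0.23 + (1 - 0.23) * 0.0191
P = 0.2447

0.2447


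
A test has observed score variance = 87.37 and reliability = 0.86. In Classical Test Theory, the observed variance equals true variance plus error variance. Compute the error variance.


var_true = rxx * var_obs = 0.86 * 87.37 = 75.1382
var_error = var_obs - var_true
var_error = 87.37 - 75.1382
var_error = 12.2318

12.2318


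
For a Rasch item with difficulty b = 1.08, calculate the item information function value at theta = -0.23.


P = 1/(1+exp(-(-0.23-1.08))) = 0.2125
I = P*(1-P) = 0.2125 * 0.7875
I = 0.1673

0.1673


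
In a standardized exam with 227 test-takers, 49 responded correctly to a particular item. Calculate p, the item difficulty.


Item difficulty p = number correct / total examinees
p = 49 / 227
p = 0.2159

0.2159


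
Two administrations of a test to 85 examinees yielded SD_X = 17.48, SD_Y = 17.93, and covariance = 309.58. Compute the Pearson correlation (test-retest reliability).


r = cov(X,Y) / (SD_X * SD_Y)
r = 309.58 / (17.48 * 17.93)
r = 309.58 / 313.4164
r = 0.9878

0.9878


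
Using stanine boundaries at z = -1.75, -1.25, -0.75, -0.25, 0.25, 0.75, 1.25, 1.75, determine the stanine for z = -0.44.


Stanine boundaries: [-1.75, -1.25, -0.75, -0.25, 0.25, 0.75, 1.25, 1.75]
z = -0.44
Check each boundary:
  z >= -1.75 -> could be stanine 2
  z >= -1.25 -> could be stanine 3
  z >= -0.75 -> could be stanine 4
  z < -0.25
  z < 0.25
  z < 0.75
  z < 1.25
  z < 1.75
Highest qualifying boundary gives stanine = 4

4


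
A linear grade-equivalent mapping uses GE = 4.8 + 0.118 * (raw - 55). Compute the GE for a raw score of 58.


raw - median = 58 - 55 = 3
slope * diff = 0.118 * 3 = 0.354
GE = 4.8 + 0.354
GE = 5.154

5.154


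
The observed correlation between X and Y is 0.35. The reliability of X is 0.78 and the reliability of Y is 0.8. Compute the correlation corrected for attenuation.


r_corrected = rxy / sqrt(rxx * ryy)
= 0.35 / sqrt(0.78 * 0.8)
= 0.35 / sqrt(0.624)
= 0.35 / 0.789937
r_corrected = 0.4431

0.4431


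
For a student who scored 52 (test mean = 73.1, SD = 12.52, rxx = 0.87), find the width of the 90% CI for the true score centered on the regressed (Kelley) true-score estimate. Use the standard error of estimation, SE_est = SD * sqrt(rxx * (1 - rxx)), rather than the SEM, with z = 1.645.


True score estimate = 0.87*52 + 0.13*73.1 = 54.743
SE_est = SD * sqrt(rxx * (1 - rxx)) = 12.52 * sqrt(0.87 * 0.13) = 12.52 * sqrt(0.1131) = 4.210519
CI = T_est +/- z * SE_est, so width = 2 * z * SE_est = 2 * 1.645 * 4.210519
Width = 13.8526

13.8526


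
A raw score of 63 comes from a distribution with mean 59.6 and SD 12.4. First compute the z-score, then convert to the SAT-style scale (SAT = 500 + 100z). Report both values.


z = (X - mean) / SD = (63 - 59.6) / 12.4
z = 3.4 / 12.4
z = 0.2742
SAT-scale = SAT = 500 + 100z
Carry z at full precision (z = 3.4 / 12.4) into the conversion:
SAT-scale = 500 + 100 * (3.4 / 12.4) = 500 + 340 / 12.4
SAT-scale = 500 + 27.4194
SAT-scale = 527.4194

527.4194


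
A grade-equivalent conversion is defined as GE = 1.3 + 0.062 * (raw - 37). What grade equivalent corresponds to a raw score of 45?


raw - median = 45 - 37 = 8
slope * diff = 0.062 * 8 = 0.496
GE = 1.3 + 0.496
GE = 1.796

1.796
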